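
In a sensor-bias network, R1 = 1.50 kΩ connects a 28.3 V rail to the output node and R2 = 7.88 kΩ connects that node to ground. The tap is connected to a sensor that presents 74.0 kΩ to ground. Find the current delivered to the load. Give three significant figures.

I_L ≈ 0.316 mA

R2‖R_L = 7.122 kΩ; V_out = 28.3 × 7.122/8.622 = 23.38 V.
I_L = V_out / R_L = 23.38 / 74.0 kΩ = 0.316 mA.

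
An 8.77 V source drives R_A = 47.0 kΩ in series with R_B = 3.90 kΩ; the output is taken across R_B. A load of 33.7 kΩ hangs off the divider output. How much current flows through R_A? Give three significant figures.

R_B‖R_L = 3.495 kΩ, so the source sees R_A + R_B‖R_L = 50.50 kΩ.
I = 8.77 V / 50.50 kΩ = 0.174 mA.

I ≈ 0.174 mA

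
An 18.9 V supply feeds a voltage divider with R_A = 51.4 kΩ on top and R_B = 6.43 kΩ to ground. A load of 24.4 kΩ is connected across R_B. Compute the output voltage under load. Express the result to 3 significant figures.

V_out ≈ 1.70 V

The load sits in parallel with R_B: R_B‖R_L = (6.43 × 24.4) / (6.43 + 24.4) = 5.089 kΩ.
V_out = 18.9 × 5.089 / (51.4 + 5.089) = 18.9 × 5.089/56.49 = 1.70 V.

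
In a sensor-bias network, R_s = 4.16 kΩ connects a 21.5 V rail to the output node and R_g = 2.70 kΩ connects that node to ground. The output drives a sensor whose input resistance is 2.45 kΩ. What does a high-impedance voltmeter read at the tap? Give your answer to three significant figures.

V_out ≈ 5.07 V

The load sits in parallel with R_g: R_g‖R_L = (2.70 × 2.45) / (2.70 + 2.45) = 1.284 kΩ.
V_out = 21.5 × 1.284 / (4.16 + 1.284) = 21.5 × 1.284/5.444 = 5.07 V.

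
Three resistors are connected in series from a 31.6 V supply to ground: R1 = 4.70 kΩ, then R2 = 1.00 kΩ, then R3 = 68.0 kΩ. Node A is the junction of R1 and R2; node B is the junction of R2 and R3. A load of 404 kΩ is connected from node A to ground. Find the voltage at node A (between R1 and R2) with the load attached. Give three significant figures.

V ≈ 29.3 V

Below node A the series string R2+R3 = 69.00 kΩ sits in parallel with the 404 kΩ load: 58.93 kΩ.
V_A = 31.6 × 58.93/(4.70 + 58.93) = 29.3 V.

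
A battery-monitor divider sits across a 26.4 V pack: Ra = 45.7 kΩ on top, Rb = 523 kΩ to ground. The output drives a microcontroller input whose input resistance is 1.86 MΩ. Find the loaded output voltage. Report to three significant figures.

The load sits in parallel with Rb: Rb‖R_L = (523 × 1860) / (523 + 1860) = 408.2 kΩ.
V_out = 26.4 × 408.2 / (45.7 + 408.2) = 26.4 × 408.2/453.9 = 23.7 V.

V_out ≈ 23.7 V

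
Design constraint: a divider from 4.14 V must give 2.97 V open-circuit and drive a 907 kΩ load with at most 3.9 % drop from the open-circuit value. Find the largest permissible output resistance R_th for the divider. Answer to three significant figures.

Loading drop = R_th/(R_th + R_L) ≤ 0.0390, so R_th ≤ R_L · ε/(1−ε) = 907 kΩ × 0.0390/0.9610 = 36.8 kΩ.
(Any R1, R2 with R2/(R1+R2) = 0.717 and R1‖R2 ≤ 36.8 kΩ will meet the spec.)

R_th ≤ 36.8 kΩ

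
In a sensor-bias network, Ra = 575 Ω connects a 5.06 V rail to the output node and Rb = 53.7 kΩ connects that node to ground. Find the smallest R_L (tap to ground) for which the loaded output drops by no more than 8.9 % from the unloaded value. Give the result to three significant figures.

R_L(min) ≈ 5.82 kΩ

Output resistance R_th = Ra‖Rb = (575 × 53700)/54280 = 568.9 Ω.
The fractional drop is R_th/(R_th + R_L); requiring this ≤ 0.0890 gives R_L ≥ R_th(1/0.0890 − 1) = 568.9 × 10.24 = 5.82 kΩ.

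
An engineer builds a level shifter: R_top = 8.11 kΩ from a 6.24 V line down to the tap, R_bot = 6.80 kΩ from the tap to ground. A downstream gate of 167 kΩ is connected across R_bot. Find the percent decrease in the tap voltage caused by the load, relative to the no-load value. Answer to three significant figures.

The divider's output (Thévenin) resistance is R_top‖R_bot = 3.699 kΩ.
Fractional drop under load = R_th/(R_th + R_L) = 3.699 / (3.699 + 167) = 0.02167.
So the output falls by 2.17 %.

2.17 %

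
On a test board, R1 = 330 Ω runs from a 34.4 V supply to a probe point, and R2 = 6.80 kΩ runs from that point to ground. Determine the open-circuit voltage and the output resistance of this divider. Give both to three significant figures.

V_th is the open-circuit tap voltage: 34.4 × 6800/(330 + 6800) = 32.8 V.
With the supply zeroed, R1 and R2 appear in parallel from the tap: R_th = R1‖R2 = (330 × 6800)/7130 = 315 Ω.

V_th = 32.8 V, R_th = 315 Ω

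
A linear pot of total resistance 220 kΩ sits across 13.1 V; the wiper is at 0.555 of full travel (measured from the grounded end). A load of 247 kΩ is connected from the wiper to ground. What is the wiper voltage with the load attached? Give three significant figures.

V ≈ 5.96 V

The wiper splits the pot into (1−α)R = 97.90 kΩ above and αR = 122.1 kΩ below.
Lower section ‖ load = 81.71 kΩ.
V_wiper = 13.1 × 81.71/(97.90 + 81.71) = 5.96 V.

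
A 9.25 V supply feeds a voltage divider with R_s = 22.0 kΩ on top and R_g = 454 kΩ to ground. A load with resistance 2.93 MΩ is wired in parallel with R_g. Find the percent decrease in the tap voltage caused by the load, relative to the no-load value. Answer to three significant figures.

The divider's output (Thévenin) resistance is R_s‖R_g = 20.98 kΩ.
Fractional drop under load = R_th/(R_th + R_L) = 20.98 / (20.98 + 2930) = 0.007111.
So the output falls by 0.711 %.

0.711 %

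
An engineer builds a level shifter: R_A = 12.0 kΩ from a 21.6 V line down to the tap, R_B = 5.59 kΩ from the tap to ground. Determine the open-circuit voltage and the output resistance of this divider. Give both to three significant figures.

V_th = 6.86 V, R_th = 3.81 kΩ

V_th is the open-circuit tap voltage: 21.6 × 5.59/(12.0 + 5.59) = 6.86 V.
With the supply zeroed, R_A and R_B appear in parallel from the tap: R_th = R_A‖R_B = (12.0 × 5.59)/17.59 = 3.81 kΩ.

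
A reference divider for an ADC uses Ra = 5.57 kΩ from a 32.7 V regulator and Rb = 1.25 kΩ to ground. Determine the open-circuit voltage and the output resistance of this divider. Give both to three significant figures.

V_th is the open-circuit tap voltage: 32.7 × 1.25/(5.57 + 1.25) = 5.99 V.
With the supply zeroed, Ra and Rb appear in parallel from the tap: R_th = Ra‖Rb = (5.57 × 1.25)/6.820 = 1.02 kΩ.

V_th = 5.99 V, R_th = 1.02 kΩ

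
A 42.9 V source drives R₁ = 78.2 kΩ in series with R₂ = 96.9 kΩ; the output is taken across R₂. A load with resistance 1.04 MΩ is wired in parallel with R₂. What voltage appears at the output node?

V_out ≈ 22.8 V

The load sits in parallel with R₂: R₂‖R_L = (96.9 × 1040) / (96.9 + 1040) = 88.64 kΩ.
V_out = 42.9 × 88.64 / (78.2 + 88.64) = 42.9 × 88.64/166.8 = 22.8 V.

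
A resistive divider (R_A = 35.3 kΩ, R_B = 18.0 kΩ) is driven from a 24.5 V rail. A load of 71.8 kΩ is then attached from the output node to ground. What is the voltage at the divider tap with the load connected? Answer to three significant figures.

V_out ≈ 7.10 V

The load sits in parallel with R_B: R_B‖R_L = (18.0 × 71.8) / (18.0 + 71.8) = 14.39 kΩ.
V_out = 24.5 × 14.39 / (35.3 + 14.39) = 24.5 × 14.39/49.69 = 7.10 V.
(Unloaded it would have been 8.27 V.)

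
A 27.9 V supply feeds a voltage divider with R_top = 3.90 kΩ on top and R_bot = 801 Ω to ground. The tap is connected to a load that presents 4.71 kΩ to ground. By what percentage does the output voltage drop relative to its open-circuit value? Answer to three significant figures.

12.4 %

The divider's output (Thévenin) resistance is R_top‖R_bot = 664.5 Ω.
Fractional drop under load = R_th/(R_th + R_L) = 664.5 / (664.5 + 4710) = 0.1236.
So the output falls by 12.4 %.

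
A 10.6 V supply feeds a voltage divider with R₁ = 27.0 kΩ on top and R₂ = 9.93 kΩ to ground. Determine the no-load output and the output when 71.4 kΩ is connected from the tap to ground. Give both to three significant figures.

Unloaded: 2.85 V; loaded: 2.59 V

Open-circuit: V = 10.6 × 9.93/(27.0 + 9.93) = 2.85 V.
With the load, R₂ becomes R₂‖R_L = 8.718 kΩ, so V = 10.6 × 8.718/35.72 = 2.59 V.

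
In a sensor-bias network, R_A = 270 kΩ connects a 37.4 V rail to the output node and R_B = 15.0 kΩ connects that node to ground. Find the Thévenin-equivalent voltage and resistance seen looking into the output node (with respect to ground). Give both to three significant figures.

V_th = 1.97 V, R_th = 14.2 kΩ

V_th is the open-circuit tap voltage: 37.4 × 15.0/(270 + 15.0) = 1.97 V.
With the supply zeroed, R_A and R_B appear in parallel from the tap: R_th = R_A‖R_B = (270 × 15.0)/285.0 = 14.2 kΩ.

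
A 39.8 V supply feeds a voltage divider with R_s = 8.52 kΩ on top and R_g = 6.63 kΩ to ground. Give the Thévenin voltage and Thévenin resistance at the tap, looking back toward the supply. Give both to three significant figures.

V_th is the open-circuit tap voltage: 39.8 × 6.63/(8.52 + 6.63) = 17.4 V.
With the supply zeroed, R_s and R_g appear in parallel from the tap: R_th = R_s‖R_g = (8.52 × 6.63)/15.15 = 3.73 kΩ.

V_th = 17.4 V, R_th = 3.73 kΩ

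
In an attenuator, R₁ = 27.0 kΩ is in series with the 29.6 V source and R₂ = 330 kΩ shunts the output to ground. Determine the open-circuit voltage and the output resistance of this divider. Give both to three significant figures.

V_th = 27.4 V, R_th = 25.0 kΩ

V_th is the open-circuit tap voltage: 29.6 × 330/(27.0 + 330) = 27.4 V.
With the supply zeroed, R₁ and R₂ appear in parallel from the tap: R_th = R₁‖R₂ = (27.0 × 330)/357.0 = 25.0 kΩ.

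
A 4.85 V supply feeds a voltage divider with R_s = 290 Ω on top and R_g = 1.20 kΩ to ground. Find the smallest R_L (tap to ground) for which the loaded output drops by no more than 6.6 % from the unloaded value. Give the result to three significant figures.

R_L(min) ≈ 3.31 kΩ

Output resistance R_th = R_s‖R_g = (290 × 1200)/1490 = 233.6 Ω.
The fractional drop is R_th/(R_th + R_L); requiring this ≤ 0.0660 gives R_L ≥ R_th(1/0.0660 − 1) = 233.6 × 14.15 = 3.31 kΩ.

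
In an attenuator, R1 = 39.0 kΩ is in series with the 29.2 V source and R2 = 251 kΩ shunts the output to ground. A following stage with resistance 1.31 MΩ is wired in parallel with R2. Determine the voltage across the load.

The load sits in parallel with R2: R2‖R_L = (251 × 1310) / (251 + 1310) = 210.6 kΩ.
V_out = 29.2 × 210.6 / (39.0 + 210.6) = 29.2 × 210.6/249.6 = 24.6 V.

V_out ≈ 24.6 V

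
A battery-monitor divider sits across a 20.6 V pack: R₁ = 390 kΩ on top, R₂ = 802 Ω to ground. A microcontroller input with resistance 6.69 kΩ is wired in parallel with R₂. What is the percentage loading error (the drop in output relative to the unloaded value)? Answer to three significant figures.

10.7 %

Unloaded V = 20.6 × 802/390800 = 0.042275 V.
Loaded: R₂‖R_L = 716.1 Ω, giving V = 20.6 × 716.1/390700 = 0.037758 V.
Drop = (0.042275 − 0.037758) / 0.042275 = 10.7 %.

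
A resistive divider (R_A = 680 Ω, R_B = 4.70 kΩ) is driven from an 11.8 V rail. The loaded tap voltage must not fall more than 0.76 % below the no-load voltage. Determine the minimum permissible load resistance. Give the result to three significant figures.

Output resistance R_th = R_A‖R_B = (680 × 4700)/5380 = 594.1 Ω.
The fractional drop is R_th/(R_th + R_L); requiring this ≤ 0.00760 gives R_L ≥ R_th(1/0.00760 − 1) = 594.1 × 130.6 = 77.6 kΩ.

R_L(min) ≈ 77.6 kΩ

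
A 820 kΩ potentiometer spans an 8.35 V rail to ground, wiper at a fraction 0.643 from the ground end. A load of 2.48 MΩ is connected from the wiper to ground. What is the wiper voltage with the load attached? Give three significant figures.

The wiper splits the pot into (1−α)R = 292.7 kΩ above and αR = 527.3 kΩ below.
Lower section ‖ load = 434.8 kΩ.
V_wiper = 8.35 × 434.8/(292.7 + 434.8) = 4.99 V.

V ≈ 4.99 V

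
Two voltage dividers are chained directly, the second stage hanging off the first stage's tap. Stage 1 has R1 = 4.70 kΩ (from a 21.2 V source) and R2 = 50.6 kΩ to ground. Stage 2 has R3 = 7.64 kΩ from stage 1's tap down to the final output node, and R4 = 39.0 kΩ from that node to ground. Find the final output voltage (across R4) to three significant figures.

Stage 2 presents R3+R4 = 46.64 kΩ as a load on stage 1's tap.
Stage 1's lower leg becomes R2‖(R3+R4) = 24.27 kΩ, so V_mid = 21.2 × 24.27/28.97 = 17.76 V.
Stage 2 is itself unloaded: V_out = V_mid × R4/(R3+R4) = 17.76 × 39.0/46.64 = 14.9 V.

V_out ≈ 14.9 V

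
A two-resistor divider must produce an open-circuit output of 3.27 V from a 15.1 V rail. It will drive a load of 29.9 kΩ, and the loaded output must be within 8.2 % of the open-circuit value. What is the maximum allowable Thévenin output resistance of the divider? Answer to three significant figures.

Loading drop = R_th/(R_th + R_L) ≤ 0.0820, so R_th ≤ R_L · ε/(1−ε) = 29.9 kΩ × 0.0820/0.9180 = 2.67 kΩ.
(Any R1, R2 with R2/(R1+R2) = 0.217 and R1‖R2 ≤ 2.67 kΩ will meet the spec.)

R_th ≤ 2.67 kΩ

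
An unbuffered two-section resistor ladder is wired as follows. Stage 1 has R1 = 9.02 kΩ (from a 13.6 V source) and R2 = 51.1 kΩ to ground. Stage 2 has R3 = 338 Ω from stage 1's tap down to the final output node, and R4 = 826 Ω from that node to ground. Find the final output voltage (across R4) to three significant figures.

Stage 2 presents R3+R4 = 1164 Ω as a load on stage 1's tap.
Stage 1's lower leg becomes R2‖(R3+R4) = 1138 Ω, so V_mid = 13.6 × 1138/10160 = 1.524 V.
Stage 2 is itself unloaded: V_out = V_mid × R4/(R3+R4) = 1.524 × 826/1164 = 1.08 V.

V_out ≈ 1.08 V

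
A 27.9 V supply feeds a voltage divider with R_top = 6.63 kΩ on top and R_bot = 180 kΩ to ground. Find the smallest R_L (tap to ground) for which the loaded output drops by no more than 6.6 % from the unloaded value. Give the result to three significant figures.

R_L(min) ≈ 90.5 kΩ

Output resistance R_th = R_top‖R_bot = (6.63 × 180)/186.6 = 6.394 kΩ.
The fractional drop is R_th/(R_th + R_L); requiring this ≤ 0.0660 gives R_L ≥ R_th(1/0.0660 − 1) = 6.394 × 14.15 = 90.5 kΩ.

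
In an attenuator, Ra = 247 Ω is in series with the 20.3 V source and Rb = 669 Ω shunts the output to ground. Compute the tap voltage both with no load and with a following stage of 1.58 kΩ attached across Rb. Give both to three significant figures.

Open-circuit: V = 20.3 × 669/(247 + 669) = 14.8 V.
With the load, Rb becomes Rb‖R_L = 470.0 Ω, so V = 20.3 × 470.0/717.0 = 13.3 V.

Unloaded: 14.8 V; loaded: 13.3 V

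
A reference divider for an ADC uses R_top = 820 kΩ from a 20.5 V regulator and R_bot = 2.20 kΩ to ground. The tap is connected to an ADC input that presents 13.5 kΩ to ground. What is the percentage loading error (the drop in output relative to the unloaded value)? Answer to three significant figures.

14.0 %

The divider's output (Thévenin) resistance is R_top‖R_bot = 2.194 kΩ.
Fractional drop under load = R_th/(R_th + R_L) = 2.194 / (2.194 + 13.5) = 0.1398.
So the output falls by 14.0 %.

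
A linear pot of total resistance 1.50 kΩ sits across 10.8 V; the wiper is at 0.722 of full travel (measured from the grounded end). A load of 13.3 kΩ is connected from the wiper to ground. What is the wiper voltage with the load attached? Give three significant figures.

The wiper splits the pot into (1−α)R = 417.0 Ω above and αR = 1083 Ω below.
Lower section ‖ load = 1001 Ω.
V_wiper = 10.8 × 1001/(417.0 + 1001) = 7.62 V.

V ≈ 7.62 V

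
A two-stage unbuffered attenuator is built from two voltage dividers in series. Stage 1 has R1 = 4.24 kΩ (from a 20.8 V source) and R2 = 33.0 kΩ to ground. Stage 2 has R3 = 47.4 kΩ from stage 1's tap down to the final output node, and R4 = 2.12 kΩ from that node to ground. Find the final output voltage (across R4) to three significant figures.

V_out ≈ 0.733 V

Stage 2 presents R3+R4 = 49.52 kΩ as a load on stage 1's tap.
Stage 1's lower leg becomes R2‖(R3+R4) = 19.80 kΩ, so V_mid = 20.8 × 19.80/24.04 = 17.13 V.
Stage 2 is itself unloaded: V_out = V_mid × R4/(R3+R4) = 17.13 × 2.12/49.52 = 0.733 V.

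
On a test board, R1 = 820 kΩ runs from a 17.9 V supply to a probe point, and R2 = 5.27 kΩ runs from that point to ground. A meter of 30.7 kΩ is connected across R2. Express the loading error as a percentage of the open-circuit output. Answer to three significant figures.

14.6 %

The divider's output (Thévenin) resistance is R1‖R2 = 5.236 kΩ.
Fractional drop under load = R_th/(R_th + R_L) = 5.236 / (5.236 + 30.7) = 0.1457.
So the output falls by 14.6 %.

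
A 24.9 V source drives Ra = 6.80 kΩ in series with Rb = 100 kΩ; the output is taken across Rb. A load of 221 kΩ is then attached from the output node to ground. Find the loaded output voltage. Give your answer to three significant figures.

V_out ≈ 22.7 V

The load sits in parallel with Rb: Rb‖R_L = (100 × 221) / (100 + 221) = 68.85 kΩ.
V_out = 24.9 × 68.85 / (6.80 + 68.85) = 24.9 × 68.85/75.65 = 22.7 V.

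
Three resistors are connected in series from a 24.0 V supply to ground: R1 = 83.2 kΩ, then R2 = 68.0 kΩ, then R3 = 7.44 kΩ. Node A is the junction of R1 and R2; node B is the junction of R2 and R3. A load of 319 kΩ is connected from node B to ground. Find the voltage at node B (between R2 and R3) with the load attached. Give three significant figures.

V ≈ 1.10 V

At node B, R3 is in parallel with the load: R3‖R_L = 7.270 kΩ.
Below node A the resistance is R2 + (R3‖R_L) = 75.27 kΩ, so V_A = 24.0 × 75.27/158.5 = 11.40 V.
Then V_B = V_A × (R3‖R_L)/(R2 + R3‖R_L) = 11.40 × 7.270/75.27 = 1.10 V.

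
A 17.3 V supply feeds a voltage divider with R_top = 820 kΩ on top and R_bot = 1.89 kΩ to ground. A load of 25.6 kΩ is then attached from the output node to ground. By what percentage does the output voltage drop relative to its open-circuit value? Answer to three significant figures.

The divider's output (Thévenin) resistance is R_top‖R_bot = 1.886 kΩ.
Fractional drop under load = R_th/(R_th + R_L) = 1.886 / (1.886 + 25.6) = 0.06861.
So the output falls by 6.86 %.

6.86 %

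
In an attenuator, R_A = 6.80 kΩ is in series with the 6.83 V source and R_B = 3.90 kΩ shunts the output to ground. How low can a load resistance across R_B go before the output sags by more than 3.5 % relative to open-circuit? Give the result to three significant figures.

Output resistance R_th = R_A‖R_B = (6.80 × 3.90)/10.70 = 2.479 kΩ.
The fractional drop is R_th/(R_th + R_L); requiring this ≤ 0.0350 gives R_L ≥ R_th(1/0.0350 − 1) = 2.479 × 27.57 = 68.3 kΩ.

R_L(min) ≈ 68.3 kΩ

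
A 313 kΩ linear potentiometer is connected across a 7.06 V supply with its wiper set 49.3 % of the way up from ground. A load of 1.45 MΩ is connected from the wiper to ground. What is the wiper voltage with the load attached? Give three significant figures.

The wiper splits the pot into (1−α)R = 158.7 kΩ above and αR = 154.3 kΩ below.
Lower section ‖ load = 139.5 kΩ.
V_wiper = 7.06 × 139.5/(158.7 + 139.5) = 3.30 V.

V ≈ 3.30 V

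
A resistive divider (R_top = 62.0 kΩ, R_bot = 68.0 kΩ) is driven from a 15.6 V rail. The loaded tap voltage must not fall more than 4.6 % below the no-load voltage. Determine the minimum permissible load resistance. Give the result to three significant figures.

R_L(min) ≈ 673 kΩ

Output resistance R_th = R_top‖R_bot = (62.0 × 68.0)/130.0 = 32.43 kΩ.
The fractional drop is R_th/(R_th + R_L); requiring this ≤ 0.0460 gives R_L ≥ R_th(1/0.0460 − 1) = 32.43 × 20.74 = 673 kΩ.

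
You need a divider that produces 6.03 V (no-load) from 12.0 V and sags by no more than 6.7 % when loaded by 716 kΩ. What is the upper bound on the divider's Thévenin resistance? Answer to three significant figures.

Loading drop = R_th/(R_th + R_L) ≤ 0.0670, so R_th ≤ R_L · ε/(1−ε) = 716 kΩ × 0.0670/0.9330 = 51.4 kΩ.
(Any R1, R2 with R2/(R1+R2) = 0.503 and R1‖R2 ≤ 51.4 kΩ will meet the spec.)

R_th ≤ 51.4 kΩ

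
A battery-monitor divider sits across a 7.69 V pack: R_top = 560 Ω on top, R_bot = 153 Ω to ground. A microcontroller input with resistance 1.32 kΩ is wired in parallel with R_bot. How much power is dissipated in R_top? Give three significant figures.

P ≈ 68.1 mW

Total resistance from the source is R_top + (R_bot‖R_L) = 697.1 Ω, so I = 7.69/697.1 Ω = 11.03 mA.
P = I²·R_top = (11.03 mA)² × 560 Ω = 68.1 mW.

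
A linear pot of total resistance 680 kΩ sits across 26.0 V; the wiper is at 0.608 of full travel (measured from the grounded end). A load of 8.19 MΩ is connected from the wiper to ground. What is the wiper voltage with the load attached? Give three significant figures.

The wiper splits the pot into (1−α)R = 266.6 kΩ above and αR = 413.4 kΩ below.
Lower section ‖ load = 393.6 kΩ.
V_wiper = 26.0 × 393.6/(266.6 + 393.6) = 15.5 V.

V ≈ 15.5 V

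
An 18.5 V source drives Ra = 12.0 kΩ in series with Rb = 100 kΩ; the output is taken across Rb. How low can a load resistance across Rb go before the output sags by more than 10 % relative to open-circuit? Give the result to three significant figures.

R_L(min) ≈ 96.4 kΩ

Output resistance R_th = Ra‖Rb = (12.0 × 100)/112.0 = 10.71 kΩ.
The fractional drop is R_th/(R_th + R_L); requiring this ≤ 0.100 gives R_L ≥ R_th(1/0.100 − 1) = 10.71 × 9.000 = 96.4 kΩ.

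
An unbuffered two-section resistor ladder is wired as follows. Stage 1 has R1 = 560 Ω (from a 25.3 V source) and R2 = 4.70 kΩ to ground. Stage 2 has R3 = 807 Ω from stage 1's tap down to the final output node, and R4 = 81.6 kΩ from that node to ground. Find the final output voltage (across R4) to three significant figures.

V_out ≈ 22.2 V

Stage 2 presents R3+R4 = 82410 Ω as a load on stage 1's tap.
Stage 1's lower leg becomes R2‖(R3+R4) = 4446 Ω, so V_mid = 25.3 × 4446/5006 = 22.47 V.
Stage 2 is itself unloaded: V_out = V_mid × R4/(R3+R4) = 22.47 × 81600/82410 = 22.2 V.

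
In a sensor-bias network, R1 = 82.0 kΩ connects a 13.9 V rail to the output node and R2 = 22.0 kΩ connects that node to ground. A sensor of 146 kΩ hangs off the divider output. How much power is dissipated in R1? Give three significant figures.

Total resistance from the source is R1 + (R2‖R_L) = 101.1 kΩ, so I = 13.9/101.1 kΩ = 0.1375 mA.
P = I²·R1 = (0.1375 mA)² × 82.0 kΩ = 1.55 mW.

P ≈ 1.55 mW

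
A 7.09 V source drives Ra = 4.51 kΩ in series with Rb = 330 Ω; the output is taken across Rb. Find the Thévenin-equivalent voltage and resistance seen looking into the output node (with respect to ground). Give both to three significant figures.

V_th = 0.483 V, R_th = 308 Ω

V_th is the open-circuit tap voltage: 7.09 × 330/(4510 + 330) = 0.483 V.
With the supply zeroed, Ra and Rb appear in parallel from the tap: R_th = Ra‖Rb = (4510 × 330)/4840 = 308 Ω.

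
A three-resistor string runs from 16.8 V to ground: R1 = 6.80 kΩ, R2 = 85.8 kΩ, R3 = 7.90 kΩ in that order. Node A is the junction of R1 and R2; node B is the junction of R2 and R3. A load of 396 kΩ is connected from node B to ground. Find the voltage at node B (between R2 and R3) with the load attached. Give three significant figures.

At node B, R3 is in parallel with the load: R3‖R_L = 7.745 kΩ.
Below node A the resistance is R2 + (R3‖R_L) = 93.55 kΩ, so V_A = 16.8 × 93.55/100.3 = 15.66 V.
Then V_B = V_A × (R3‖R_L)/(R2 + R3‖R_L) = 15.66 × 7.745/93.55 = 1.30 V.

V ≈ 1.30 V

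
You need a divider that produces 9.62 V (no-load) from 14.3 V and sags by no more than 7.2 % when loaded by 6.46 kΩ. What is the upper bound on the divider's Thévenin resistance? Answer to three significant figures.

Loading drop = R_th/(R_th + R_L) ≤ 0.0720, so R_th ≤ R_L · ε/(1−ε) = 6.46 kΩ × 0.0720/0.9280 = 501 Ω.
(Any R1, R2 with R2/(R1+R2) = 0.673 and R1‖R2 ≤ 501 Ω will meet the spec.)

R_th ≤ 501 Ω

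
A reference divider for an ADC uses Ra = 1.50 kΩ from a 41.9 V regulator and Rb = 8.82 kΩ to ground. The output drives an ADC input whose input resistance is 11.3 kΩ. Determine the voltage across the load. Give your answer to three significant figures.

V_out ≈ 32.2 V

The load sits in parallel with Rb: Rb‖R_L = (8.82 × 11.3) / (8.82 + 11.3) = 4.954 kΩ.
V_out = 41.9 × 4.954 / (1.50 + 4.954) = 41.9 × 4.954/6.454 = 32.2 V.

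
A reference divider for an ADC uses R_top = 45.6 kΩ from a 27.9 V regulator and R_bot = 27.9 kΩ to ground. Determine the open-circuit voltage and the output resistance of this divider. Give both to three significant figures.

V_th is the open-circuit tap voltage: 27.9 × 27.9/(45.6 + 27.9) = 10.6 V.
With the supply zeroed, R_top and R_bot appear in parallel from the tap: R_th = R_top‖R_bot = (45.6 × 27.9)/73.50 = 17.3 kΩ.

V_th = 10.6 V, R_th = 17.3 kΩ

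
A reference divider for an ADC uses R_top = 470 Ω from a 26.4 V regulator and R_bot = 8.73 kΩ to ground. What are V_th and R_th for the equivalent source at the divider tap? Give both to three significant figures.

V_th = 25.1 V, R_th = 446 Ω

V_th is the open-circuit tap voltage: 26.4 × 8730/(470 + 8730) = 25.1 V.
With the supply zeroed, R_top and R_bot appear in parallel from the tap: R_th = R_top‖R_bot = (470 × 8730)/9200 = 446 Ω.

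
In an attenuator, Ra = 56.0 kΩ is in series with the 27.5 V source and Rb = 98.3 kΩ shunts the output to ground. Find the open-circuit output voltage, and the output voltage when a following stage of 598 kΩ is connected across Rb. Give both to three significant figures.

Unloaded: 17.5 V; loaded: 16.5 V

Open-circuit: V = 27.5 × 98.3/(56.0 + 98.3) = 17.5 V.
With the load, Rb becomes Rb‖R_L = 84.42 kΩ, so V = 27.5 × 84.42/140.4 = 16.5 V.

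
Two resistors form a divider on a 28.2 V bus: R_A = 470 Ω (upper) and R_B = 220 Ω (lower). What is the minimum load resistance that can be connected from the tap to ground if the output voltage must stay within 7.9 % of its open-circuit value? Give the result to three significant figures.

Output resistance R_th = R_A‖R_B = (470 × 220)/690.0 = 149.9 Ω.
The fractional drop is R_th/(R_th + R_L); requiring this ≤ 0.0790 gives R_L ≥ R_th(1/0.0790 − 1) = 149.9 × 11.66 = 1.75 kΩ.

R_L(min) ≈ 1.75 kΩ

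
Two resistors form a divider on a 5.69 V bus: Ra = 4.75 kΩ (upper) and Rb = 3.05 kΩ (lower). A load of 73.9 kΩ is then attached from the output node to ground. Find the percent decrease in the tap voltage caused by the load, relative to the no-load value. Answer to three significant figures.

2.45 %

The divider's output (Thévenin) resistance is Ra‖Rb = 1.857 kΩ.
Fractional drop under load = R_th/(R_th + R_L) = 1.857 / (1.857 + 73.9) = 0.02452.
So the output falls by 2.45 %.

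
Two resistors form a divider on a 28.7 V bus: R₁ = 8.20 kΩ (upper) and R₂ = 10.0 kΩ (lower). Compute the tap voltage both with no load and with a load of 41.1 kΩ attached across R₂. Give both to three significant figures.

Unloaded: 15.8 V; loaded: 14.2 V

Open-circuit: V = 28.7 × 10.0/(8.20 + 10.0) = 15.8 V.
With the load, R₂ becomes R₂‖R_L = 8.043 kΩ, so V = 28.7 × 8.043/16.24 = 14.2 V.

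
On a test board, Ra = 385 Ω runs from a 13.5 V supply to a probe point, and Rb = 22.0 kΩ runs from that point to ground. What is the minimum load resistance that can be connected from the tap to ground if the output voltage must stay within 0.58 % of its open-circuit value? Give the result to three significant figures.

R_L(min) ≈ 64.9 kΩ

Output resistance R_th = Ra‖Rb = (385 × 22000)/22380 = 378.4 Ω.
The fractional drop is R_th/(R_th + R_L); requiring this ≤ 0.00580 gives R_L ≥ R_th(1/0.00580 − 1) = 378.4 × 171.4 = 64.9 kΩ.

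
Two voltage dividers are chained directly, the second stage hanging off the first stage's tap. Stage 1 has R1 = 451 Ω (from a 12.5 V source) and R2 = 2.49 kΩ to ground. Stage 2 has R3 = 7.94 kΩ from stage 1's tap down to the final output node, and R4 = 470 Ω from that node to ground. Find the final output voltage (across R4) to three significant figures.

Stage 2 presents R3+R4 = 8410 Ω as a load on stage 1's tap.
Stage 1's lower leg becomes R2‖(R3+R4) = 1921 Ω, so V_mid = 12.5 × 1921/2372 = 10.12 V.
Stage 2 is itself unloaded: V_out = V_mid × R4/(R3+R4) = 10.12 × 470/8410 = 0.566 V.

V_out ≈ 0.566 V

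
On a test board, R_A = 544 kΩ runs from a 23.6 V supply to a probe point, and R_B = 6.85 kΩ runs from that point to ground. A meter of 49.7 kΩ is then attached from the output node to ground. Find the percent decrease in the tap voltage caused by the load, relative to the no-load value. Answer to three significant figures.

12.0 %

The divider's output (Thévenin) resistance is R_A‖R_B = 6.765 kΩ.
Fractional drop under load = R_th/(R_th + R_L) = 6.765 / (6.765 + 49.7) = 0.1198.
So the output falls by 12.0 %.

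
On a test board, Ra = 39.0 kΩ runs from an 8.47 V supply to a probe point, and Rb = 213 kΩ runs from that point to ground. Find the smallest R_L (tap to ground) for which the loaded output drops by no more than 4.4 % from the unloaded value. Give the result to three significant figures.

Output resistance R_th = Ra‖Rb = (39.0 × 213)/252.0 = 32.96 kΩ.
The fractional drop is R_th/(R_th + R_L); requiring this ≤ 0.0440 gives R_L ≥ R_th(1/0.0440 − 1) = 32.96 × 21.73 = 716 kΩ.

R_L(min) ≈ 716 kΩ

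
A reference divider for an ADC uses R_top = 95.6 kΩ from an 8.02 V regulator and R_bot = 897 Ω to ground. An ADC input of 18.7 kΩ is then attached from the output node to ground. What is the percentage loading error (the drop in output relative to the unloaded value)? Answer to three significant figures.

The divider's output (Thévenin) resistance is R_top‖R_bot = 888.7 Ω.
Fractional drop under load = R_th/(R_th + R_L) = 888.7 / (888.7 + 18700) = 0.04537.
So the output falls by 4.54 %.

4.54 %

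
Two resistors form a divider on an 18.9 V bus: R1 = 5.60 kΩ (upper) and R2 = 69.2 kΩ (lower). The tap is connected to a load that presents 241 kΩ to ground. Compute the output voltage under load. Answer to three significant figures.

The load sits in parallel with R2: R2‖R_L = (69.2 × 241) / (69.2 + 241) = 53.76 kΩ.
V_out = 18.9 × 53.76 / (5.60 + 53.76) = 18.9 × 53.76/59.36 = 17.1 V.
(Unloaded it would have been 17.5 V.)

V_out ≈ 17.1 V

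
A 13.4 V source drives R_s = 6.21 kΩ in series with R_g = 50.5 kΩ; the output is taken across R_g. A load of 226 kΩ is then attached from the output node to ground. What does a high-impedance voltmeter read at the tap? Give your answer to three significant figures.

The load sits in parallel with R_g: R_g‖R_L = (50.5 × 226) / (50.5 + 226) = 41.28 kΩ.
V_out = 13.4 × 41.28 / (6.21 + 41.28) = 13.4 × 41.28/47.49 = 11.6 V.

V_out ≈ 11.6 V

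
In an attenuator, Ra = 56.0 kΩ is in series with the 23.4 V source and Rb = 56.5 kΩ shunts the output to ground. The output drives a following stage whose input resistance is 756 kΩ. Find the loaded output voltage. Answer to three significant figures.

The load sits in parallel with Rb: Rb‖R_L = (56.5 × 756) / (56.5 + 756) = 52.57 kΩ.
V_out = 23.4 × 52.57 / (56.0 + 52.57) = 23.4 × 52.57/108.6 = 11.3 V.

V_out ≈ 11.3 V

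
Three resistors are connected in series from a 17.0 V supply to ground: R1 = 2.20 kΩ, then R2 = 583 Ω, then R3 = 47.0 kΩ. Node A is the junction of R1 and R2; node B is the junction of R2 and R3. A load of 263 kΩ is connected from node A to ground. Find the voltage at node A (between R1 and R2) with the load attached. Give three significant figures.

Below node A the series string R2+R3 = 47580 Ω sits in parallel with the 263000 Ω load: 40290 Ω.
V_A = 17.0 × 40290/(2200 + 40290) = 16.1 V.

V ≈ 16.1 V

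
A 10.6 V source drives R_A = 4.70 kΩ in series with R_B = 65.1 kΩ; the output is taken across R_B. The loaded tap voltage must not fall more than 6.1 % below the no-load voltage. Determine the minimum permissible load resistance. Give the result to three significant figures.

R_L(min) ≈ 67.5 kΩ

Output resistance R_th = R_A‖R_B = (4.70 × 65.1)/69.80 = 4.384 kΩ.
The fractional drop is R_th/(R_th + R_L); requiring this ≤ 0.0610 gives R_L ≥ R_th(1/0.0610 − 1) = 4.384 × 15.39 = 67.5 kΩ.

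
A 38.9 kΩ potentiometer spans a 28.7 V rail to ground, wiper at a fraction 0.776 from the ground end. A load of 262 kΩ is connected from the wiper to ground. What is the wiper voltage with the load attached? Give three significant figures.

V ≈ 21.7 V

The wiper splits the pot into (1−α)R = 8.714 kΩ above and αR = 30.19 kΩ below.
Lower section ‖ load = 27.07 kΩ.
V_wiper = 28.7 × 27.07/(8.714 + 27.07) = 21.7 V.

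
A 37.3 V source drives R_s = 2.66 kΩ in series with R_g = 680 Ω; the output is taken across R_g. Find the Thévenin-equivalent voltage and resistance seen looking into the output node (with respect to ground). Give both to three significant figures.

V_th = 7.59 V, R_th = 542 Ω

V_th is the open-circuit tap voltage: 37.3 × 680/(2660 + 680) = 7.59 V.
With the supply zeroed, R_s and R_g appear in parallel from the tap: R_th = R_s‖R_g = (2660 × 680)/3340 = 542 Ω.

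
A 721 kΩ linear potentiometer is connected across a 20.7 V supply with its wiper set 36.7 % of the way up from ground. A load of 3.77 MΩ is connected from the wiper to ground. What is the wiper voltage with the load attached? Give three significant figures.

The wiper splits the pot into (1−α)R = 456.4 kΩ above and αR = 264.6 kΩ below.
Lower section ‖ load = 247.3 kΩ.
V_wiper = 20.7 × 247.3/(456.4 + 247.3) = 7.27 V.

V ≈ 7.27 V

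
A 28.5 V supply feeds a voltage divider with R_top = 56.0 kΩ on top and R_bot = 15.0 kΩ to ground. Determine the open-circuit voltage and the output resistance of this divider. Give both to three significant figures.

V_th = 6.02 V, R_th = 11.8 kΩ

V_th is the open-circuit tap voltage: 28.5 × 15.0/(56.0 + 15.0) = 6.02 V.
With the supply zeroed, R_top and R_bot appear in parallel from the tap: R_th = R_top‖R_bot = (56.0 × 15.0)/71.00 = 11.8 kΩ.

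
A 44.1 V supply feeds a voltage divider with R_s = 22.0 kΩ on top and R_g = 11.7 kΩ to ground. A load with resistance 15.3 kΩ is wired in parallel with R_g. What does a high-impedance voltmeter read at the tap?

V_out ≈ 10.2 V

The load sits in parallel with R_g: R_g‖R_L = (11.7 × 15.3) / (11.7 + 15.3) = 6.630 kΩ.
V_out = 44.1 × 6.630 / (22.0 + 6.630) = 44.1 × 6.630/28.63 = 10.2 V.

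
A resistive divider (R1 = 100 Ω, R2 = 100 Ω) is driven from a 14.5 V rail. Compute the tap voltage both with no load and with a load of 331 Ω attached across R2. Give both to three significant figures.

Open-circuit: V = 14.5 × 100/(100 + 100) = 7.25 V.
With the load, R2 becomes R2‖R_L = 76.80 Ω, so V = 14.5 × 76.80/176.8 = 6.30 V.

Unloaded: 7.25 V; loaded: 6.30 V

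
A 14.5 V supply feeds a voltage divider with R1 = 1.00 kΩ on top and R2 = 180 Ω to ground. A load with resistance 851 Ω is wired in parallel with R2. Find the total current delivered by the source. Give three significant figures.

R2‖R_L = 148.6 Ω, so the source sees R1 + R2‖R_L = 1149 Ω.
I = 14.5 V / 1149 Ω = 12.6 mA.

I ≈ 12.6 mA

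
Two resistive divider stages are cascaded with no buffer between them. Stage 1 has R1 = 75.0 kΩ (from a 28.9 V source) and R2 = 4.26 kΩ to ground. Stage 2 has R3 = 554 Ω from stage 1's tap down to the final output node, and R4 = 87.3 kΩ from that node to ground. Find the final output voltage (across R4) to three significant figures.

V_out ≈ 1.48 V

Stage 2 presents R3+R4 = 87850 Ω as a load on stage 1's tap.
Stage 1's lower leg becomes R2‖(R3+R4) = 4063 Ω, so V_mid = 28.9 × 4063/79060 = 1.485 V.
Stage 2 is itself unloaded: V_out = V_mid × R4/(R3+R4) = 1.485 × 87300/87850 = 1.48 V.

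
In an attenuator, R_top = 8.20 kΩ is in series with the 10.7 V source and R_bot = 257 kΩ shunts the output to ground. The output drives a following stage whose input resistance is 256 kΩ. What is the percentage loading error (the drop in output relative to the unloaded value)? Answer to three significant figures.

3.01 %

The divider's output (Thévenin) resistance is R_top‖R_bot = 7.946 kΩ.
Fractional drop under load = R_th/(R_th + R_L) = 7.946 / (7.946 + 256) = 0.03011.
So the output falls by 3.01 %.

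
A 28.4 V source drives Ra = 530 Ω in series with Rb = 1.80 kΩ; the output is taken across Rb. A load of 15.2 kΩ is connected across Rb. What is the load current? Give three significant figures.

Rb‖R_L = 1609 Ω; V_out = 28.4 × 1609/2139 = 21.36 V.
I_L = V_out / R_L = 21.36 / 15.2 kΩ = 1.41 mA.

I_L ≈ 1.41 mA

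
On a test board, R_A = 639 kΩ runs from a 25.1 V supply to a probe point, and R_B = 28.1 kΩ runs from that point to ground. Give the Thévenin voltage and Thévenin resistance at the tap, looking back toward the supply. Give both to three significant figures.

V_th is the open-circuit tap voltage: 25.1 × 28.1/(639 + 28.1) = 1.06 V.
With the supply zeroed, R_A and R_B appear in parallel from the tap: R_th = R_A‖R_B = (639 × 28.1)/667.1 = 26.9 kΩ.

V_th = 1.06 V, R_th = 26.9 kΩ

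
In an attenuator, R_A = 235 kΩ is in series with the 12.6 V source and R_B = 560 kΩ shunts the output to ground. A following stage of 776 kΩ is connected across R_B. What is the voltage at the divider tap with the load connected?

The load sits in parallel with R_B: R_B‖R_L = (560 × 776) / (560 + 776) = 325.3 kΩ.
V_out = 12.6 × 325.3 / (235 + 325.3) = 12.6 × 325.3/560.3 = 7.32 V.

V_out ≈ 7.32 V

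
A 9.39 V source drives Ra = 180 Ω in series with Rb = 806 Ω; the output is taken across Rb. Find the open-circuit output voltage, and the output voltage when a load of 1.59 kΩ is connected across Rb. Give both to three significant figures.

Open-circuit: V = 9.39 × 806/(180 + 806) = 7.68 V.
With the load, Rb becomes Rb‖R_L = 534.9 Ω, so V = 9.39 × 534.9/714.9 = 7.03 V.

Unloaded: 7.68 V; loaded: 7.03 V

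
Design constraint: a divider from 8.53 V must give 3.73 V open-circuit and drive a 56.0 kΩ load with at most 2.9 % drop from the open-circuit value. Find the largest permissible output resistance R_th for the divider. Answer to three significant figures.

R_th ≤ 1.67 kΩ

Loading drop = R_th/(R_th + R_L) ≤ 0.0290, so R_th ≤ R_L · ε/(1−ε) = 56.0 kΩ × 0.0290/0.9710 = 1.67 kΩ.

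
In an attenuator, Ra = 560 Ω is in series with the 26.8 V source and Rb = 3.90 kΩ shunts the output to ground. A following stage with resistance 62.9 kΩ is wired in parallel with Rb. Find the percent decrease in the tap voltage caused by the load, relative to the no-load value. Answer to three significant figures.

The divider's output (Thévenin) resistance is Ra‖Rb = 489.7 Ω.
Fractional drop under load = R_th/(R_th + R_L) = 489.7 / (489.7 + 62900) = 0.007725.
So the output falls by 0.773 %.

0.773 %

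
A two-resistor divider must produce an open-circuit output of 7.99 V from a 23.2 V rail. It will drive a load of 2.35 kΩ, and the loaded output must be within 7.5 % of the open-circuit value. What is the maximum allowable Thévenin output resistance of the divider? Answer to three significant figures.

Loading drop = R_th/(R_th + R_L) ≤ 0.0750, so R_th ≤ R_L · ε/(1−ε) = 2.35 kΩ × 0.0750/0.9250 = 191 Ω.

R_th ≤ 191 Ω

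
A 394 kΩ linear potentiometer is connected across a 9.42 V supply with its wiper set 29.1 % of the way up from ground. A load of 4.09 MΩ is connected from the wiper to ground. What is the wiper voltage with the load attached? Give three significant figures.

V ≈ 2.69 V

The wiper splits the pot into (1−α)R = 279.3 kΩ above and αR = 114.7 kΩ below.
Lower section ‖ load = 111.5 kΩ.
V_wiper = 9.42 × 111.5/(279.3 + 111.5) = 2.69 V.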